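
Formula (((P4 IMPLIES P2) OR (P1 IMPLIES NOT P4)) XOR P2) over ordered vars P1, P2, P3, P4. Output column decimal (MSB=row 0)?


Formula: (((P4 IMPLIES P2) OR (P1 IMPLIES NOT P4)) XOR P2) over P1, P2, P3, P4 (16 rows)
Evaluate each row (bits = P1,P2,P3,P4, MSB first):
  row 0 [0000]: (((0 IMPLIES 0) OR (0 IMPLIES NOT 0)) XOR 0) -> 1
  row 1 [0001]: (((1 IMPLIES 0) OR (0 IMPLIES NOT 1)) XOR 0) -> 1
  row 2 [0010]: (((0 IMPLIES 0) OR (0 IMPLIES NOT 0)) XOR 0) -> 1
  row 3 [0011]: (((1 IMPLIES 0) OR (0 IMPLIES NOT 1)) XOR 0) -> 1
  row 4 [0100]: (((0 IMPLIES 1) OR (0 IMPLIES NOT 0)) XOR 1) -> 0
  row 5 [0101]: (((1 IMPLIES 1) OR (0 IMPLIES NOT 1)) XOR 1) -> 0
  row 6 [0110]: (((0 IMPLIES 1) OR (0 IMPLIES NOT 0)) XOR 1) -> 0
  row 7 [0111]: (((1 IMPLIES 1) OR (0 IMPLIES NOT 1)) XOR 1) -> 0
  row 8 [1000]: (((0 IMPLIES 0) OR (1 IMPLIES NOT 0)) XOR 0) -> 1
  row 9 [1001]: (((1 IMPLIES 0) OR (1 IMPLIES NOT 1)) XOR 0) -> 0
  row 10 [1010]: (((0 IMPLIES 0) OR (1 IMPLIES NOT 0)) XOR 0) -> 1
  row 11 [1011]: (((1 IMPLIES 0) OR (1 IMPLIES NOT 1)) XOR 0) -> 0
  row 12 [1100]: (((0 IMPLIES 1) OR (1 IMPLIES NOT 0)) XOR 1) -> 0
  row 13 [1101]: (((1 IMPLIES 1) OR (1 IMPLIES NOT 1)) XOR 1) -> 0
  row 14 [1110]: (((0 IMPLIES 1) OR (1 IMPLIES NOT 0)) XOR 1) -> 0
  row 15 [1111]: (((1 IMPLIES 1) OR (1 IMPLIES NOT 1)) XOR 1) -> 0
Full result column, 4 rows per line (P1,P2 fixed per line; P3,P4 runs 00..11 left to right):
  rows 0-3 [P1,P2=00]: 1111  = hex F
  rows 4-7 [P1,P2=01]: 0000  = hex 0
  rows 8-11 [P1,P2=10]: 1010  = hex A
  rows 12-15 [P1,P2=11]: 0000  = hex 0
Output column (row 0 .. row 15) = 1111000010100000
Output column grouped in 4s = 1111 0000 1010 0000 = 0xF0A0
Convert to decimal digit by digit (value = value*16 + digit):
  F -> 15
  15*16 + 0 = 240
  240*16 + 10 (A) = 3850
  3850*16 + 0 = 61600
Decimal = 61600

61600


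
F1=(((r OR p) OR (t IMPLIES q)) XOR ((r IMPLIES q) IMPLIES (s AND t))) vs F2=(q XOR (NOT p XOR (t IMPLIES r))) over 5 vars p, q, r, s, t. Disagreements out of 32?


F1 = (((r OR p) OR (t IMPLIES q)) XOR ((r IMPLIES q) IMPLIES (s AND t)))
F2 = (q XOR (NOT p XOR (t IMPLIES r)))
Evaluate both on each of 32 rows (bits = p,q,r,s,t):
  row 0 [00000]: F1=1 F2=0 (differ) -> 1
  row 1 [00001]: F1=0 F2=1 (differ) -> 1
  row 2 [00010]: F1=1 F2=0 (differ) -> 1
  row 3 [00011]: F1=1 F2=1 -> 0
  row 4 [00100]: F1=0 F2=0 -> 0
  row 5 [00101]: F1=0 F2=0 -> 0
  row 6 [00110]: F1=0 F2=0 -> 0
  row 7 [00111]: F1=0 F2=0 -> 0
  row 8 [01000]: F1=1 F2=1 -> 0
  row 9 [01001]: F1=1 F2=0 (differ) -> 1
  row 10 [01010]: F1=1 F2=1 -> 0
  row 11 [01011]: F1=0 F2=0 -> 0
  row 12 [01100]: F1=1 F2=1 -> 0
  row 13 [01101]: F1=1 F2=1 -> 0
  row 14 [01110]: F1=1 F2=1 -> 0
  row 15 [01111]: F1=0 F2=1 (differ) -> 1
  row 16 [10000]: F1=1 F2=1 -> 0
  row 17 [10001]: F1=1 F2=0 (differ) -> 1
  row 18 [10010]: F1=1 F2=1 -> 0
  row 19 [10011]: F1=0 F2=0 -> 0
  row 20 [10100]: F1=0 F2=1 (differ) -> 1
  row 21 [10101]: F1=0 F2=1 (differ) -> 1
  row 22 [10110]: F1=0 F2=1 (differ) -> 1
  row 23 [10111]: F1=0 F2=1 (differ) -> 1
  row 24 [11000]: F1=1 F2=0 (differ) -> 1
  row 25 [11001]: F1=1 F2=1 -> 0
  row 26 [11010]: F1=1 F2=0 (differ) -> 1
  row 27 [11011]: F1=0 F2=1 (differ) -> 1
  row 28 [11100]: F1=1 F2=0 (differ) -> 1
  row 29 [11101]: F1=1 F2=0 (differ) -> 1
  row 30 [11110]: F1=1 F2=0 (differ) -> 1
  row 31 [11111]: F1=0 F2=0 -> 0
Full result column, 8 rows per line (p,q fixed per line; r,s,t runs 000..111 left to right):
  rows 0-7 [p,q=00]: 11100000  (ones: 3)
  rows 8-15 [p,q=01]: 01000001  (ones: 2)
  rows 16-23 [p,q=10]: 01001111  (ones: 5)
  rows 24-31 [p,q=11]: 10111110  (ones: 6)
Disagreements = 3+2+5+6 = 16

16


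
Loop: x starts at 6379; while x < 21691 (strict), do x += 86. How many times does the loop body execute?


Step 1: x goes from 6379 toward 21691 by 86; the body runs while x<21691, so iterations = ceil((bound-start)/step)
Step 2: Distance=15312
Step 3: ceil(15312/86)=179

179


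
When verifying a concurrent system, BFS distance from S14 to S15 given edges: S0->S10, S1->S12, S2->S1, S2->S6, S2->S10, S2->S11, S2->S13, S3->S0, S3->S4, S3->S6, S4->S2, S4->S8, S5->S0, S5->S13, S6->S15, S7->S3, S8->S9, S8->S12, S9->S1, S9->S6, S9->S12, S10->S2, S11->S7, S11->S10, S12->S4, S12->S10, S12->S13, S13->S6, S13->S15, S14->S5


BFS layer-by-layer from S14:
  dist 0: {S14}
  dist 1: {S5}
  dist 2: {S0, S13}
  dist 3: {S6, S10, S15}
  -> S15 reached at distance 3
Shortest path length = 3

3


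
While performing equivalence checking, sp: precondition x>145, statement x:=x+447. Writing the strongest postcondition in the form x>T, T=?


Formula: sp(P, x:=E) = exists old_x. (x = E[old_x/x]) AND P[old_x/x] (old_x is the value of x before the assignment; eliminate old_x by solving x = E[old_x/x] for old_x)
Step 1: Precondition P: x>145, i.e. old_x > 145
Step 2: Assignment gives x = old_x + 447, so old_x = x - 447
Step 3: Substitute into P: x - 447 > 145
Step 4: Simplify: x > 145+447 = 592

592


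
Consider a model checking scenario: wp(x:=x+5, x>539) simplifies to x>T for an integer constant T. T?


Formula: wp(x:=E, P) = P[E/x] (substitute E for x in postcondition)
Step 1: Postcondition: x>539
Step 2: Substitute x+5 for x: x+5>539
Step 3: Solve for x: x > 539-5 = 534

534


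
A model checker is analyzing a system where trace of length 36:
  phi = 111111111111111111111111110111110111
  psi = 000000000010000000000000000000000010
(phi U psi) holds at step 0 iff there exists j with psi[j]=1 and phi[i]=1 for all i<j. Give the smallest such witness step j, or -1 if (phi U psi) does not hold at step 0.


(phi U psi) at 0: need smallest j with psi[j]=1 and phi[i]=1 for all i in [0,j).
Scan from step 0:
  step 0: phi=1, psi=0 -> continue
  step 1: phi=1, psi=0 -> continue
  step 2: phi=1, psi=0 -> continue
  step 3: phi=1, psi=0 -> continue
  step 10: psi=1 and phi held for [0,10) -> witness found
Witness step = 10

10


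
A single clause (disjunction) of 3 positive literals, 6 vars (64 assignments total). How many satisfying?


Step 1: Total=2^6=64
Step 2: Unsat when all 3 false: 2^3=8
Step 3: Sat=64-8=56

56


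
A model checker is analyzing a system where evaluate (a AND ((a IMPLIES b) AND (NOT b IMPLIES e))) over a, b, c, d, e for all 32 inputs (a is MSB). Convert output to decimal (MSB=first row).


Formula: (a AND ((a IMPLIES b) AND (NOT b IMPLIES e))) over a, b, c, d, e (32 rows)
Evaluate each row (bits = a,b,c,d,e, MSB first):
  row 0 [00000]: (0 AND ((0 IMPLIES 0) AND (NOT 0 IMPLIES 0))) -> 0
  row 1 [00001]: (0 AND ((0 IMPLIES 0) AND (NOT 0 IMPLIES 1))) -> 0
  row 2 [00010]: (0 AND ((0 IMPLIES 0) AND (NOT 0 IMPLIES 0))) -> 0
  row 3 [00011]: (0 AND ((0 IMPLIES 0) AND (NOT 0 IMPLIES 1))) -> 0
  row 4 [00100]: (0 AND ((0 IMPLIES 0) AND (NOT 0 IMPLIES 0))) -> 0
  row 5 [00101]: (0 AND ((0 IMPLIES 0) AND (NOT 0 IMPLIES 1))) -> 0
  row 6 [00110]: (0 AND ((0 IMPLIES 0) AND (NOT 0 IMPLIES 0))) -> 0
  row 7 [00111]: (0 AND ((0 IMPLIES 0) AND (NOT 0 IMPLIES 1))) -> 0
  row 8 [01000]: (0 AND ((0 IMPLIES 1) AND (NOT 1 IMPLIES 0))) -> 0
  row 9 [01001]: (0 AND ((0 IMPLIES 1) AND (NOT 1 IMPLIES 1))) -> 0
  row 10 [01010]: (0 AND ((0 IMPLIES 1) AND (NOT 1 IMPLIES 0))) -> 0
  row 11 [01011]: (0 AND ((0 IMPLIES 1) AND (NOT 1 IMPLIES 1))) -> 0
  row 12 [01100]: (0 AND ((0 IMPLIES 1) AND (NOT 1 IMPLIES 0))) -> 0
  row 13 [01101]: (0 AND ((0 IMPLIES 1) AND (NOT 1 IMPLIES 1))) -> 0
  row 14 [01110]: (0 AND ((0 IMPLIES 1) AND (NOT 1 IMPLIES 0))) -> 0
  row 15 [01111]: (0 AND ((0 IMPLIES 1) AND (NOT 1 IMPLIES 1))) -> 0
  row 16 [10000]: (1 AND ((1 IMPLIES 0) AND (NOT 0 IMPLIES 0))) -> 0
  row 17 [10001]: (1 AND ((1 IMPLIES 0) AND (NOT 0 IMPLIES 1))) -> 0
  row 18 [10010]: (1 AND ((1 IMPLIES 0) AND (NOT 0 IMPLIES 0))) -> 0
  row 19 [10011]: (1 AND ((1 IMPLIES 0) AND (NOT 0 IMPLIES 1))) -> 0
  row 20 [10100]: (1 AND ((1 IMPLIES 0) AND (NOT 0 IMPLIES 0))) -> 0
  row 21 [10101]: (1 AND ((1 IMPLIES 0) AND (NOT 0 IMPLIES 1))) -> 0
  row 22 [10110]: (1 AND ((1 IMPLIES 0) AND (NOT 0 IMPLIES 0))) -> 0
  row 23 [10111]: (1 AND ((1 IMPLIES 0) AND (NOT 0 IMPLIES 1))) -> 0
  row 24 [11000]: (1 AND ((1 IMPLIES 1) AND (NOT 1 IMPLIES 0))) -> 1
  row 25 [11001]: (1 AND ((1 IMPLIES 1) AND (NOT 1 IMPLIES 1))) -> 1
  row 26 [11010]: (1 AND ((1 IMPLIES 1) AND (NOT 1 IMPLIES 0))) -> 1
  row 27 [11011]: (1 AND ((1 IMPLIES 1) AND (NOT 1 IMPLIES 1))) -> 1
  row 28 [11100]: (1 AND ((1 IMPLIES 1) AND (NOT 1 IMPLIES 0))) -> 1
  row 29 [11101]: (1 AND ((1 IMPLIES 1) AND (NOT 1 IMPLIES 1))) -> 1
  row 30 [11110]: (1 AND ((1 IMPLIES 1) AND (NOT 1 IMPLIES 0))) -> 1
  row 31 [11111]: (1 AND ((1 IMPLIES 1) AND (NOT 1 IMPLIES 1))) -> 1
Full result column, 4 rows per line (a,b,c fixed per line; d,e runs 00..11 left to right):
  rows 0-3 [a,b,c=000]: 0000  = hex 0
  rows 4-7 [a,b,c=001]: 0000  = hex 0
  rows 8-11 [a,b,c=010]: 0000  = hex 0
  rows 12-15 [a,b,c=011]: 0000  = hex 0
  rows 16-19 [a,b,c=100]: 0000  = hex 0
  rows 20-23 [a,b,c=101]: 0000  = hex 0
  rows 24-27 [a,b,c=110]: 1111  = hex F
  rows 28-31 [a,b,c=111]: 1111  = hex F
Output column (row 0 .. row 31) = 00000000000000000000000011111111
Output column grouped in 4s = 0000 0000 0000 0000 0000 0000 1111 1111 = 0x000000FF
Convert to decimal digit by digit (value = value*16 + digit):
  0 -> 0
  0*16 + 0 = 0
  0*16 + 0 = 0
  0*16 + 0 = 0
  0*16 + 0 = 0
  0*16 + 0 = 0
  0*16 + 15 (F) = 15
  15*16 + 15 (F) = 255
Decimal = 255

255


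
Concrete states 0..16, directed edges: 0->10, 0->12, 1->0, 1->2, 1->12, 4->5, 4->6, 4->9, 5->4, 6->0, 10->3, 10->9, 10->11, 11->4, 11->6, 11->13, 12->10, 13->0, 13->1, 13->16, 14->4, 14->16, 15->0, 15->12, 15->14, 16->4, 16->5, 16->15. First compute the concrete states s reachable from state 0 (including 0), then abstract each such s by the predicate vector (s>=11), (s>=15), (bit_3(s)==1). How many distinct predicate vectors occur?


BFS from 0:
Concrete reachable: {0, 1, 2, 3, 4, 5, 6, 9, 10, 11, 12, 13, 14, 15, 16}
Abstract via predicates (s>=11), (s>=15), (bit_3(s)==1):
  (0,0,0) <- {0, 1, 2, 3, 4, 5, 6}
  (0,0,1) <- {9, 10}
  (1,0,1) <- {11, 12, 13, 14}
  (1,1,0) <- {16}
  (1,1,1) <- {15}
Distinct abstract states = 5

5


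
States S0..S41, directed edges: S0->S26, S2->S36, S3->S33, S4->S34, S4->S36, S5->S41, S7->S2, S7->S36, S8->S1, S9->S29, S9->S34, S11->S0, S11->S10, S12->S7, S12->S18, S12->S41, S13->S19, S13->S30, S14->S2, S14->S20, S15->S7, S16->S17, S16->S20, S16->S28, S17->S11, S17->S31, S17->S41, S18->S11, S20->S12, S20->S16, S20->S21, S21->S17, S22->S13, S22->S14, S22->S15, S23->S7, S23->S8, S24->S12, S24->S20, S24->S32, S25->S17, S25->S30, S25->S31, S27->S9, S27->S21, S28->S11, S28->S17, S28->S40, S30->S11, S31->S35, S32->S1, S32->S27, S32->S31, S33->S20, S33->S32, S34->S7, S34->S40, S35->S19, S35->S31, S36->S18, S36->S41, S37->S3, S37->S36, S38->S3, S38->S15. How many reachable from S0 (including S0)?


BFS from S0:
  layer 0: {S0}
  layer 1: {S26}
Reachable set: {S0, S26}
Count = 2

2


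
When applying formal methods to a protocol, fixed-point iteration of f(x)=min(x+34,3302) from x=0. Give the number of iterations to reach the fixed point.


Step 1: x=0, cap=3302, increment=34
Step 2: x grows by 34 each step until capped at 3302; fixed point is x=3302
Step 3: iterations = ceil(3302/34) = 98

98


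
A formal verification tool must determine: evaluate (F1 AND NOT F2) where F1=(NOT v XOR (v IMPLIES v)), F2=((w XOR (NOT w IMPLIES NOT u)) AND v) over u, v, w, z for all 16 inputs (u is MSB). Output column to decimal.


F1 = (NOT v XOR (v IMPLIES v))
F2 = ((w XOR (NOT w IMPLIES NOT u)) AND v)
Counterexample to F1=>F2 is where F1=1 and F2=0.
Evaluate each row (bits = u,v,w,z, MSB first):
  row 0 [0000]: F1=0 F2=0 -> F1&~F2 -> 0
  row 1 [0001]: F1=0 F2=0 -> F1&~F2 -> 0
  row 2 [0010]: F1=0 F2=0 -> F1&~F2 -> 0
  row 3 [0011]: F1=0 F2=0 -> F1&~F2 -> 0
  row 4 [0100]: F1=1 F2=1 -> F1&~F2 -> 0
  row 5 [0101]: F1=1 F2=1 -> F1&~F2 -> 0
  row 6 [0110]: F1=1 F2=0 -> F1&~F2 -> 1
  row 7 [0111]: F1=1 F2=0 -> F1&~F2 -> 1
  row 8 [1000]: F1=0 F2=0 -> F1&~F2 -> 0
  row 9 [1001]: F1=0 F2=0 -> F1&~F2 -> 0
  row 10 [1010]: F1=0 F2=0 -> F1&~F2 -> 0
  row 11 [1011]: F1=0 F2=0 -> F1&~F2 -> 0
  row 12 [1100]: F1=1 F2=0 -> F1&~F2 -> 1
  row 13 [1101]: F1=1 F2=0 -> F1&~F2 -> 1
  row 14 [1110]: F1=1 F2=0 -> F1&~F2 -> 1
  row 15 [1111]: F1=1 F2=0 -> F1&~F2 -> 1
Full result column, 4 rows per line (u,v fixed per line; w,z runs 00..11 left to right):
  rows 0-3 [u,v=00]: 0000  = hex 0
  rows 4-7 [u,v=01]: 0011  = hex 3
  rows 8-11 [u,v=10]: 0000  = hex 0
  rows 12-15 [u,v=11]: 1111  = hex F
Counterexample vector (row 0 .. row 15) = 0000001100001111
Output column grouped in 4s = 0000 0011 0000 1111 = 0x030F
Convert to decimal digit by digit (value = value*16 + digit):
  0 -> 0
  0*16 + 3 = 3
  3*16 + 0 = 48
  48*16 + 15 (F) = 783
Decimal = 783

783


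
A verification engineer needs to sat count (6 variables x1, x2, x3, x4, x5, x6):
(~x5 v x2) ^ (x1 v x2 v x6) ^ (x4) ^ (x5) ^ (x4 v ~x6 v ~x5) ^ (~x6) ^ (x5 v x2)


CNF with 7 clauses over 6 vars (64 assignments).
An assignment satisfies CNF iff every clause has >=1 true literal.
Check each row (bits = x1,x2,x3,x4,x5,x6; clause T/F shown):
  row 0 [000000]: clauses=TFFFTTF -> 0
  row 1 [000001]: clauses=TTFFTFF -> 0
  row 2 [000010]: clauses=FFFTTTT -> 0
  row 3 [000011]: clauses=FTFTFFT -> 0
  row 4 [000100]: clauses=TFTFTTF -> 0
  (every remaining row is evaluated the same way; all 64 results are listed next)
Full result column, 8 rows per line (x1,x2,x3 fixed per line; x4,x5,x6 runs 000..111 left to right):
  rows 0-7 [x1,x2,x3=000]: 00000000  (ones: 0)
  rows 8-15 [x1,x2,x3=001]: 00000000  (ones: 0)
  rows 16-23 [x1,x2,x3=010]: 00000010  (ones: 1)
  rows 24-31 [x1,x2,x3=011]: 00000010  (ones: 1)
  rows 32-39 [x1,x2,x3=100]: 00000000  (ones: 0)
  rows 40-47 [x1,x2,x3=101]: 00000000  (ones: 0)
  rows 48-55 [x1,x2,x3=110]: 00000010  (ones: 1)
  rows 56-63 [x1,x2,x3=111]: 00000010  (ones: 1)
Satisfying assignments = 0+0+1+1+0+0+1+1 = 4

4


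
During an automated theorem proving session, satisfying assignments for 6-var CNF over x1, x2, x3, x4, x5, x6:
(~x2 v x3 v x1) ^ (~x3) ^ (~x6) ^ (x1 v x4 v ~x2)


CNF with 4 clauses over 6 vars (64 assignments).
An assignment satisfies CNF iff every clause has >=1 true literal.
Check each row (bits = x1,x2,x3,x4,x5,x6; clause T/F shown):
  row 0 [000000]: clauses=TTTT -> 1
  row 1 [000001]: clauses=TTFT -> 0
  row 2 [000010]: clauses=TTTT -> 1
  row 3 [000011]: clauses=TTFT -> 0
  row 4 [000100]: clauses=TTTT -> 1
  (every remaining row is evaluated the same way; all 64 results are listed next)
Full result column, 8 rows per line (x1,x2,x3 fixed per line; x4,x5,x6 runs 000..111 left to right):
  rows 0-7 [x1,x2,x3=000]: 10101010  (ones: 4)
  rows 8-15 [x1,x2,x3=001]: 00000000  (ones: 0)
  rows 16-23 [x1,x2,x3=010]: 00000000  (ones: 0)
  rows 24-31 [x1,x2,x3=011]: 00000000  (ones: 0)
  rows 32-39 [x1,x2,x3=100]: 10101010  (ones: 4)
  rows 40-47 [x1,x2,x3=101]: 00000000  (ones: 0)
  rows 48-55 [x1,x2,x3=110]: 10101010  (ones: 4)
  rows 56-63 [x1,x2,x3=111]: 00000000  (ones: 0)
Satisfying assignments = 4+0+0+0+4+0+4+0 = 12

12


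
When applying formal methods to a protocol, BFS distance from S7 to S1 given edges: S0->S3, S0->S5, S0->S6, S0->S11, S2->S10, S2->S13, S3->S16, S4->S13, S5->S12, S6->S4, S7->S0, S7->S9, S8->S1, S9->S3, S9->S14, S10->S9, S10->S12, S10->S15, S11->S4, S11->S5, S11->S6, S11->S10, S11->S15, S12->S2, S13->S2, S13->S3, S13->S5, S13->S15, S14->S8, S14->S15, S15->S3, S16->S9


BFS layer-by-layer from S7:
  dist 0: {S7}
  dist 1: {S0, S9}
  dist 2: {S3, S5, S6, S11, S14}
  dist 3: {S4, S8, S10, S12, S15, S16}
  dist 4: {S1, S2, S13}
  -> S1 reached at distance 4
Shortest path length = 4

4


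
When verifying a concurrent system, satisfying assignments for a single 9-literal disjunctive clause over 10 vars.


Step 1: Total=2^10=1024
Step 2: Unsat when all 9 false: 2^1=2
Step 3: Sat=1024-2=1022

1022


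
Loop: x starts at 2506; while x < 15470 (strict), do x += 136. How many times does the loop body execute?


Step 1: x goes from 2506 toward 15470 by 136; the body runs while x<15470, so iterations = ceil((bound-start)/step)
Step 2: Distance=12964
Step 3: ceil(12964/136)=96

96


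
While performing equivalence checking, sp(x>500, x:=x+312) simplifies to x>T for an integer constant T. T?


Formula: sp(P, x:=E) = exists old_x. (x = E[old_x/x]) AND P[old_x/x] (old_x is the value of x before the assignment; eliminate old_x by solving x = E[old_x/x] for old_x)
Step 1: Precondition P: x>500, i.e. old_x > 500
Step 2: Assignment gives x = old_x + 312, so old_x = x - 312
Step 3: Substitute into P: x - 312 > 500
Step 4: Simplify: x > 500+312 = 812

812


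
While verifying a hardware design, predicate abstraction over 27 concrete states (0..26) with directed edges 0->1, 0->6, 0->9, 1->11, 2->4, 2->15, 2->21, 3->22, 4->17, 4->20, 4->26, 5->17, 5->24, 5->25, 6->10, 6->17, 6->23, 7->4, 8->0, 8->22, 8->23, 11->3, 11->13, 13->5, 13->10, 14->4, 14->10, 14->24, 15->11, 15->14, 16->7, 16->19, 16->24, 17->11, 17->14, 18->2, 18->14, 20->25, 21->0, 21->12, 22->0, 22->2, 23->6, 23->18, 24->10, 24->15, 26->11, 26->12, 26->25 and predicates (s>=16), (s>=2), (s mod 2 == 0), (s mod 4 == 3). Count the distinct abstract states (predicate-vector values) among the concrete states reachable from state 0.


BFS from 0:
Concrete reachable: {0, 1, 2, 3, 4, 5, 6, 9, 10, 11, 12, 13, 14, 15, 17, 18, 20, 21, 22, 23, 24, 25, 26}
Abstract via predicates (s>=16), (s>=2), (s mod 2 == 0), (s mod 4 == 3):
  (0,0,0,0) <- {1}
  (0,0,1,0) <- {0}
  (0,1,0,0) <- {5, 9, 13}
  (0,1,0,1) <- {3, 11, 15}
  (0,1,1,0) <- {2, 4, 6, 10, 12, 14}
  (1,1,0,0) <- {17, 21, 25}
  (1,1,0,1) <- {23}
  (1,1,1,0) <- {18, 20, 22, 24, 26}
Distinct abstract states = 8

8


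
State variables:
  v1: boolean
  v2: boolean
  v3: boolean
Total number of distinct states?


State space = product of domain sizes of all variables.
Domain sizes:
  v1 (boolean): 2
  v2 (boolean): 2
  v3 (boolean): 2
Product = 2 * 2 * 2 = 8

8


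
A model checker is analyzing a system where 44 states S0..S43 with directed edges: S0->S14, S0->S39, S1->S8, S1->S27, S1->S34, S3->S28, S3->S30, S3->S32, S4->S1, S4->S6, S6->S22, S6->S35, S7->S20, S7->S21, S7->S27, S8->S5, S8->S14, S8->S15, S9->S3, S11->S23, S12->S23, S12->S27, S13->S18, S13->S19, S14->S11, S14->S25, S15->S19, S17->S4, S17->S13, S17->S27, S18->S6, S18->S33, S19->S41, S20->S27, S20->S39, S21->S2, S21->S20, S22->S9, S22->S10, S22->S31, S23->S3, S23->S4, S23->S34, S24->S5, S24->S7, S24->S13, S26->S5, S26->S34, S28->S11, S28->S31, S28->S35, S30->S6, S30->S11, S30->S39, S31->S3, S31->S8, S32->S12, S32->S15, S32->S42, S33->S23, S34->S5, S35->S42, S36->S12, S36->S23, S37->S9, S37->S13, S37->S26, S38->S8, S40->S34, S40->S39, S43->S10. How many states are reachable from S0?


BFS from S0:
  layer 0: {S0}
  layer 1: {S14, S39}
  layer 2: {S11, S25}
  layer 3: {S23}
  layer 4: {S3, S4, S34}
  layer 5: {S1, S5, S6, S28, S30, S32}
  layer 6: {S8, S12, S15, S22, S27, S31, S35, S42}
  layer 7: {S9, S10, S19}
  layer 8: {S41}
Reachable set: {S0, S1, S3, S4, S5, S6, S8, S9, S10, S11, S12, S14, S15, S19, S22, S23, S25, S27, S28, S30, S31, S32, S34, S35, S39, S41, S42}
Count = 27

27


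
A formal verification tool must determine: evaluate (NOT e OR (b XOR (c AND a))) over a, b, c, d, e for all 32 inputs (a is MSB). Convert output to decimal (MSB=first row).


Formula: (NOT e OR (b XOR (c AND a))) over a, b, c, d, e (32 rows)
Evaluate each row (bits = a,b,c,d,e, MSB first):
  row 0 [00000]: (NOT 0 OR (0 XOR (0 AND 0))) -> 1
  row 1 [00001]: (NOT 1 OR (0 XOR (0 AND 0))) -> 0
  row 2 [00010]: (NOT 0 OR (0 XOR (0 AND 0))) -> 1
  row 3 [00011]: (NOT 1 OR (0 XOR (0 AND 0))) -> 0
  row 4 [00100]: (NOT 0 OR (0 XOR (1 AND 0))) -> 1
  row 5 [00101]: (NOT 1 OR (0 XOR (1 AND 0))) -> 0
  row 6 [00110]: (NOT 0 OR (0 XOR (1 AND 0))) -> 1
  row 7 [00111]: (NOT 1 OR (0 XOR (1 AND 0))) -> 0
  row 8 [01000]: (NOT 0 OR (1 XOR (0 AND 0))) -> 1
  row 9 [01001]: (NOT 1 OR (1 XOR (0 AND 0))) -> 1
  row 10 [01010]: (NOT 0 OR (1 XOR (0 AND 0))) -> 1
  row 11 [01011]: (NOT 1 OR (1 XOR (0 AND 0))) -> 1
  row 12 [01100]: (NOT 0 OR (1 XOR (1 AND 0))) -> 1
  row 13 [01101]: (NOT 1 OR (1 XOR (1 AND 0))) -> 1
  row 14 [01110]: (NOT 0 OR (1 XOR (1 AND 0))) -> 1
  row 15 [01111]: (NOT 1 OR (1 XOR (1 AND 0))) -> 1
  row 16 [10000]: (NOT 0 OR (0 XOR (0 AND 1))) -> 1
  row 17 [10001]: (NOT 1 OR (0 XOR (0 AND 1))) -> 0
  row 18 [10010]: (NOT 0 OR (0 XOR (0 AND 1))) -> 1
  row 19 [10011]: (NOT 1 OR (0 XOR (0 AND 1))) -> 0
  row 20 [10100]: (NOT 0 OR (0 XOR (1 AND 1))) -> 1
  row 21 [10101]: (NOT 1 OR (0 XOR (1 AND 1))) -> 1
  row 22 [10110]: (NOT 0 OR (0 XOR (1 AND 1))) -> 1
  row 23 [10111]: (NOT 1 OR (0 XOR (1 AND 1))) -> 1
  row 24 [11000]: (NOT 0 OR (1 XOR (0 AND 1))) -> 1
  row 25 [11001]: (NOT 1 OR (1 XOR (0 AND 1))) -> 1
  row 26 [11010]: (NOT 0 OR (1 XOR (0 AND 1))) -> 1
  row 27 [11011]: (NOT 1 OR (1 XOR (0 AND 1))) -> 1
  row 28 [11100]: (NOT 0 OR (1 XOR (1 AND 1))) -> 1
  row 29 [11101]: (NOT 1 OR (1 XOR (1 AND 1))) -> 0
  row 30 [11110]: (NOT 0 OR (1 XOR (1 AND 1))) -> 1
  row 31 [11111]: (NOT 1 OR (1 XOR (1 AND 1))) -> 0
Full result column, 4 rows per line (a,b,c fixed per line; d,e runs 00..11 left to right):
  rows 0-3 [a,b,c=000]: 1010  = hex A
  rows 4-7 [a,b,c=001]: 1010  = hex A
  rows 8-11 [a,b,c=010]: 1111  = hex F
  rows 12-15 [a,b,c=011]: 1111  = hex F
  rows 16-19 [a,b,c=100]: 1010  = hex A
  rows 20-23 [a,b,c=101]: 1111  = hex F
  rows 24-27 [a,b,c=110]: 1111  = hex F
  rows 28-31 [a,b,c=111]: 1010  = hex A
Output column (row 0 .. row 31) = 10101010111111111010111111111010
Output column grouped in 4s = 1010 1010 1111 1111 1010 1111 1111 1010 = 0xAAFFAFFA
Convert to decimal digit by digit (value = value*16 + digit):
  A -> 10
  10*16 + 10 (A) = 170
  170*16 + 15 (F) = 2735
  2735*16 + 15 (F) = 43775
  43775*16 + 10 (A) = 700410
  700410*16 + 15 (F) = 11206575
  11206575*16 + 15 (F) = 179305215
  179305215*16 + 10 (A) = 2868883450
Decimal = 2868883450

2868883450


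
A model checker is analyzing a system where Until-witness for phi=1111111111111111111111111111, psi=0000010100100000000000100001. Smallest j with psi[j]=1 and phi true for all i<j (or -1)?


(phi U psi) at 0: need smallest j with psi[j]=1 and phi[i]=1 for all i in [0,j).
Scan from step 0:
  step 0: phi=1, psi=0 -> continue
  step 1: phi=1, psi=0 -> continue
  step 2: phi=1, psi=0 -> continue
  step 3: phi=1, psi=0 -> continue
  step 5: psi=1 and phi held for [0,5) -> witness found
Witness step = 5

5


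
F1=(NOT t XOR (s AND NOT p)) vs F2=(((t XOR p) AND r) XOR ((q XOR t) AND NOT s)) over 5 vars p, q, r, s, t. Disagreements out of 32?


F1 = (NOT t XOR (s AND NOT p))
F2 = (((t XOR p) AND r) XOR ((q XOR t) AND NOT s))
Evaluate both on each of 32 rows (bits = p,q,r,s,t):
  row 0 [00000]: F1=1 F2=0 (differ) -> 1
  row 1 [00001]: F1=0 F2=1 (differ) -> 1
  row 2 [00010]: F1=0 F2=0 -> 0
  row 3 [00011]: F1=1 F2=0 (differ) -> 1
  row 4 [00100]: F1=1 F2=0 (differ) -> 1
  row 5 [00101]: F1=0 F2=0 -> 0
  row 6 [00110]: F1=0 F2=0 -> 0
  row 7 [00111]: F1=1 F2=1 -> 0
  row 8 [01000]: F1=1 F2=1 -> 0
  row 9 [01001]: F1=0 F2=0 -> 0
  row 10 [01010]: F1=0 F2=0 -> 0
  row 11 [01011]: F1=1 F2=0 (differ) -> 1
  row 12 [01100]: F1=1 F2=1 -> 0
  row 13 [01101]: F1=0 F2=1 (differ) -> 1
  row 14 [01110]: F1=0 F2=0 -> 0
  row 15 [01111]: F1=1 F2=1 -> 0
  row 16 [10000]: F1=1 F2=0 (differ) -> 1
  row 17 [10001]: F1=0 F2=1 (differ) -> 1
  row 18 [10010]: F1=1 F2=0 (differ) -> 1
  row 19 [10011]: F1=0 F2=0 -> 0
  row 20 [10100]: F1=1 F2=1 -> 0
  row 21 [10101]: F1=0 F2=1 (differ) -> 1
  row 22 [10110]: F1=1 F2=1 -> 0
  row 23 [10111]: F1=0 F2=0 -> 0
  row 24 [11000]: F1=1 F2=1 -> 0
  row 25 [11001]: F1=0 F2=0 -> 0
  row 26 [11010]: F1=1 F2=0 (differ) -> 1
  row 27 [11011]: F1=0 F2=0 -> 0
  row 28 [11100]: F1=1 F2=0 (differ) -> 1
  row 29 [11101]: F1=0 F2=0 -> 0
  row 30 [11110]: F1=1 F2=1 -> 0
  row 31 [11111]: F1=0 F2=0 -> 0
Full result column, 8 rows per line (p,q fixed per line; r,s,t runs 000..111 left to right):
  rows 0-7 [p,q=00]: 11011000  (ones: 4)
  rows 8-15 [p,q=01]: 00010100  (ones: 2)
  rows 16-23 [p,q=10]: 11100100  (ones: 4)
  rows 24-31 [p,q=11]: 00101000  (ones: 2)
Disagreements = 4+2+4+2 = 12

12


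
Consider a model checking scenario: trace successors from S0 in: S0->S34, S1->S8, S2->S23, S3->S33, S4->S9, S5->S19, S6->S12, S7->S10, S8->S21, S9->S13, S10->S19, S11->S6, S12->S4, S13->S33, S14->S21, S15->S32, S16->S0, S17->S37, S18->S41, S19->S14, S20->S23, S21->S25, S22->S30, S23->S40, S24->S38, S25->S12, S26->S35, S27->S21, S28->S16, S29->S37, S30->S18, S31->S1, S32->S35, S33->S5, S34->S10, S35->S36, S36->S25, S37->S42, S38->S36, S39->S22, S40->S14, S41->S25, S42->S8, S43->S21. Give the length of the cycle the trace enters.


Trace from S0 until a state repeats:
  S0 -> S34 -> S10 -> S19 -> S14 -> S21 -> S25 -> S12 -> S4 -> S9 -> S13 -> S33 -> S5 -> S19
S19 first seen at step 3, revisited at step 13.
Cycle length = 13 - 3 = 10

10


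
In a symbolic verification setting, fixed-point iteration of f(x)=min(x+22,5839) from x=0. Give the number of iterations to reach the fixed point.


Step 1: x=0, cap=5839, increment=22
Step 2: x grows by 22 each step until capped at 5839; fixed point is x=5839
Step 3: iterations = ceil(5839/22) = 266

266


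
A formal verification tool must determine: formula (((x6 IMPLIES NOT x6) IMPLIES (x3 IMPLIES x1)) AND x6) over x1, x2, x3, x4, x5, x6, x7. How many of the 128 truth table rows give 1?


Formula: (((x6 IMPLIES NOT x6) IMPLIES (x3 IMPLIES x1)) AND x6) over 7 vars (128 rows)
Evaluate each row (x1, x2, x3, x4, x5, x6, x7 as bits, MSB first):
  row 0 [0000000]: (((0 IMPLIES NOT 0) IMPLIES (0 IMPLIES 0)) AND 0) -> 0
  row 1 [0000001]: (((0 IMPLIES NOT 0) IMPLIES (0 IMPLIES 0)) AND 0) -> 0
  row 2 [0000010]: (((1 IMPLIES NOT 1) IMPLIES (0 IMPLIES 0)) AND 1) -> 1
  row 3 [0000011]: (((1 IMPLIES NOT 1) IMPLIES (0 IMPLIES 0)) AND 1) -> 1
  row 4 [0000100]: (((0 IMPLIES NOT 0) IMPLIES (0 IMPLIES 0)) AND 0) -> 0
  (every remaining row is evaluated the same way; all 128 results are listed next)
Full result column, 8 rows per line (x1,x2,x3,x4 fixed per line; x5,x6,x7 runs 000..111 left to right):
  rows 0-7 [x1,x2,x3,x4=0000]: 00110011  (ones: 4)
  rows 8-15 [x1,x2,x3,x4=0001]: 00110011  (ones: 4)
  rows 16-23 [x1,x2,x3,x4=0010]: 00110011  (ones: 4)
  rows 24-31 [x1,x2,x3,x4=0011]: 00110011  (ones: 4)
  rows 32-39 [x1,x2,x3,x4=0100]: 00110011  (ones: 4)
  rows 40-47 [x1,x2,x3,x4=0101]: 00110011  (ones: 4)
  rows 48-55 [x1,x2,x3,x4=0110]: 00110011  (ones: 4)
  rows 56-63 [x1,x2,x3,x4=0111]: 00110011  (ones: 4)
  rows 64-71 [x1,x2,x3,x4=1000]: 00110011  (ones: 4)
  rows 72-79 [x1,x2,x3,x4=1001]: 00110011  (ones: 4)
  rows 80-87 [x1,x2,x3,x4=1010]: 00110011  (ones: 4)
  rows 88-95 [x1,x2,x3,x4=1011]: 00110011  (ones: 4)
  rows 96-103 [x1,x2,x3,x4=1100]: 00110011  (ones: 4)
  rows 104-111 [x1,x2,x3,x4=1101]: 00110011  (ones: 4)
  rows 112-119 [x1,x2,x3,x4=1110]: 00110011  (ones: 4)
  rows 120-127 [x1,x2,x3,x4=1111]: 00110011  (ones: 4)
Count of 1-rows = 4+4+4+4+4+4+4+4+4+4+4+4+4+4+4+4 = 64

64


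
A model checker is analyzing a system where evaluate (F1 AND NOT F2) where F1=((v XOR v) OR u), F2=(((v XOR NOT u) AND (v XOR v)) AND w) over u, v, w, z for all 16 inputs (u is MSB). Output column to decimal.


F1 = ((v XOR v) OR u)
F2 = (((v XOR NOT u) AND (v XOR v)) AND w)
Counterexample to F1=>F2 is where F1=1 and F2=0.
Evaluate each row (bits = u,v,w,z, MSB first):
  row 0 [0000]: F1=0 F2=0 -> F1&~F2 -> 0
  row 1 [0001]: F1=0 F2=0 -> F1&~F2 -> 0
  row 2 [0010]: F1=0 F2=0 -> F1&~F2 -> 0
  row 3 [0011]: F1=0 F2=0 -> F1&~F2 -> 0
  row 4 [0100]: F1=0 F2=0 -> F1&~F2 -> 0
  row 5 [0101]: F1=0 F2=0 -> F1&~F2 -> 0
  row 6 [0110]: F1=0 F2=0 -> F1&~F2 -> 0
  row 7 [0111]: F1=0 F2=0 -> F1&~F2 -> 0
  row 8 [1000]: F1=1 F2=0 -> F1&~F2 -> 1
  row 9 [1001]: F1=1 F2=0 -> F1&~F2 -> 1
  row 10 [1010]: F1=1 F2=0 -> F1&~F2 -> 1
  row 11 [1011]: F1=1 F2=0 -> F1&~F2 -> 1
  row 12 [1100]: F1=1 F2=0 -> F1&~F2 -> 1
  row 13 [1101]: F1=1 F2=0 -> F1&~F2 -> 1
  row 14 [1110]: F1=1 F2=0 -> F1&~F2 -> 1
  row 15 [1111]: F1=1 F2=0 -> F1&~F2 -> 1
Full result column, 4 rows per line (u,v fixed per line; w,z runs 00..11 left to right):
  rows 0-3 [u,v=00]: 0000  = hex 0
  rows 4-7 [u,v=01]: 0000  = hex 0
  rows 8-11 [u,v=10]: 1111  = hex F
  rows 12-15 [u,v=11]: 1111  = hex F
Counterexample vector (row 0 .. row 15) = 0000000011111111
Output column grouped in 4s = 0000 0000 1111 1111 = 0x00FF
Convert to decimal digit by digit (value = value*16 + digit):
  0 -> 0
  0*16 + 0 = 0
  0*16 + 15 (F) = 15
  15*16 + 15 (F) = 255
Decimal = 255

255


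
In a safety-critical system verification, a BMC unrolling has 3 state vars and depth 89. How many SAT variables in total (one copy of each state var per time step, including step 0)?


BMC unrolls to depth k, creating one copy of each state var for steps 0..k.
Step count = 89 + 1 = 90 (steps 0 through 89)
Vars per step = 3
Total = 3 * 90 = 270

270


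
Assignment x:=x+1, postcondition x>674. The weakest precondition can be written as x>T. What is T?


Formula: wp(x:=E, P) = P[E/x] (substitute E for x in postcondition)
Step 1: Postcondition: x>674
Step 2: Substitute x+1 for x: x+1>674
Step 3: Solve for x: x > 674-1 = 673

673


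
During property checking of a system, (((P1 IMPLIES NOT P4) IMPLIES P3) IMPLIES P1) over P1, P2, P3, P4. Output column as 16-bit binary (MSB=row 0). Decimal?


Formula: (((P1 IMPLIES NOT P4) IMPLIES P3) IMPLIES P1) over P1, P2, P3, P4 (16 rows)
Evaluate each row (bits = P1,P2,P3,P4, MSB first):
  row 0 [0000]: (((0 IMPLIES NOT 0) IMPLIES 0) IMPLIES 0) -> 1
  row 1 [0001]: (((0 IMPLIES NOT 1) IMPLIES 0) IMPLIES 0) -> 1
  row 2 [0010]: (((0 IMPLIES NOT 0) IMPLIES 1) IMPLIES 0) -> 0
  row 3 [0011]: (((0 IMPLIES NOT 1) IMPLIES 1) IMPLIES 0) -> 0
  row 4 [0100]: (((0 IMPLIES NOT 0) IMPLIES 0) IMPLIES 0) -> 1
  row 5 [0101]: (((0 IMPLIES NOT 1) IMPLIES 0) IMPLIES 0) -> 1
  row 6 [0110]: (((0 IMPLIES NOT 0) IMPLIES 1) IMPLIES 0) -> 0
  row 7 [0111]: (((0 IMPLIES NOT 1) IMPLIES 1) IMPLIES 0) -> 0
  row 8 [1000]: (((1 IMPLIES NOT 0) IMPLIES 0) IMPLIES 1) -> 1
  row 9 [1001]: (((1 IMPLIES NOT 1) IMPLIES 0) IMPLIES 1) -> 1
  row 10 [1010]: (((1 IMPLIES NOT 0) IMPLIES 1) IMPLIES 1) -> 1
  row 11 [1011]: (((1 IMPLIES NOT 1) IMPLIES 1) IMPLIES 1) -> 1
  row 12 [1100]: (((1 IMPLIES NOT 0) IMPLIES 0) IMPLIES 1) -> 1
  row 13 [1101]: (((1 IMPLIES NOT 1) IMPLIES 0) IMPLIES 1) -> 1
  row 14 [1110]: (((1 IMPLIES NOT 0) IMPLIES 1) IMPLIES 1) -> 1
  row 15 [1111]: (((1 IMPLIES NOT 1) IMPLIES 1) IMPLIES 1) -> 1
Full result column, 4 rows per line (P1,P2 fixed per line; P3,P4 runs 00..11 left to right):
  rows 0-3 [P1,P2=00]: 1100  = hex C
  rows 4-7 [P1,P2=01]: 1100  = hex C
  rows 8-11 [P1,P2=10]: 1111  = hex F
  rows 12-15 [P1,P2=11]: 1111  = hex F
Output column (row 0 .. row 15) = 1100110011111111
Output column grouped in 4s = 1100 1100 1111 1111 = 0xCCFF
Convert to decimal digit by digit (value = value*16 + digit):
  C -> 12
  12*16 + 12 (C) = 204
  204*16 + 15 (F) = 3279
  3279*16 + 15 (F) = 52479
Decimal = 52479

52479


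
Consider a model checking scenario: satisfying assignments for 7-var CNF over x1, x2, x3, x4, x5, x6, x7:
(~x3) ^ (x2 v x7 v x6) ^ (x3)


CNF with 3 clauses over 7 vars (128 assignments).
An assignment satisfies CNF iff every clause has >=1 true literal.
Check each row (bits = x1,x2,x3,x4,x5,x6,x7; clause T/F shown):
  row 0 [0000000]: clauses=TFF -> 0
  row 1 [0000001]: clauses=TTF -> 0
  row 2 [0000010]: clauses=TTF -> 0
  row 3 [0000011]: clauses=TTF -> 0
  row 4 [0000100]: clauses=TFF -> 0
  (every remaining row is evaluated the same way; all 128 results are listed next)
Full result column, 8 rows per line (x1,x2,x3,x4 fixed per line; x5,x6,x7 runs 000..111 left to right):
  rows 0-7 [x1,x2,x3,x4=0000]: 00000000  (ones: 0)
  rows 8-15 [x1,x2,x3,x4=0001]: 00000000  (ones: 0)
  rows 16-23 [x1,x2,x3,x4=0010]: 00000000  (ones: 0)
  rows 24-31 [x1,x2,x3,x4=0011]: 00000000  (ones: 0)
  rows 32-39 [x1,x2,x3,x4=0100]: 00000000  (ones: 0)
  rows 40-47 [x1,x2,x3,x4=0101]: 00000000  (ones: 0)
  rows 48-55 [x1,x2,x3,x4=0110]: 00000000  (ones: 0)
  rows 56-63 [x1,x2,x3,x4=0111]: 00000000  (ones: 0)
  rows 64-71 [x1,x2,x3,x4=1000]: 00000000  (ones: 0)
  rows 72-79 [x1,x2,x3,x4=1001]: 00000000  (ones: 0)
  rows 80-87 [x1,x2,x3,x4=1010]: 00000000  (ones: 0)
  rows 88-95 [x1,x2,x3,x4=1011]: 00000000  (ones: 0)
  rows 96-103 [x1,x2,x3,x4=1100]: 00000000  (ones: 0)
  rows 104-111 [x1,x2,x3,x4=1101]: 00000000  (ones: 0)
  rows 112-119 [x1,x2,x3,x4=1110]: 00000000  (ones: 0)
  rows 120-127 [x1,x2,x3,x4=1111]: 00000000  (ones: 0)
Satisfying assignments = 0+0+0+0+0+0+0+0+0+0+0+0+0+0+0+0 = 0

0


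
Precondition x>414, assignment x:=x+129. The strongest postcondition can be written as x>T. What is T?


Formula: sp(P, x:=E) = exists old_x. (x = E[old_x/x]) AND P[old_x/x] (old_x is the value of x before the assignment; eliminate old_x by solving x = E[old_x/x] for old_x)
Step 1: Precondition P: x>414, i.e. old_x > 414
Step 2: Assignment gives x = old_x + 129, so old_x = x - 129
Step 3: Substitute into P: x - 129 > 414
Step 4: Simplify: x > 414+129 = 543

543


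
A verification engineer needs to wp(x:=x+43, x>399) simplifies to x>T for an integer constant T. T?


Formula: wp(x:=E, P) = P[E/x] (substitute E for x in postcondition)
Step 1: Postcondition: x>399
Step 2: Substitute x+43 for x: x+43>399
Step 3: Solve for x: x > 399-43 = 356

356


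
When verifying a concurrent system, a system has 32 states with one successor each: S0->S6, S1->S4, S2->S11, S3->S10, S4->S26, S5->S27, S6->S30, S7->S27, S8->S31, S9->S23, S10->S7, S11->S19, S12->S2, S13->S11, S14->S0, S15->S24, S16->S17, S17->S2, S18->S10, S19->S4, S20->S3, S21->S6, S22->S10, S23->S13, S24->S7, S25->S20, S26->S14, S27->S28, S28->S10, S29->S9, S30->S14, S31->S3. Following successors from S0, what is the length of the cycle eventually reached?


Trace from S0 until a state repeats:
  S0 -> S6 -> S30 -> S14 -> S0
S0 first seen at step 0, revisited at step 4.
Cycle length = 4 - 0 = 4

4


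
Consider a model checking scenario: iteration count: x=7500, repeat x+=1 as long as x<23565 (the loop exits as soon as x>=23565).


Step 1: x goes from 7500 toward 23565 by 1; the body runs while x<23565, so iterations = ceil((bound-start)/step)
Step 2: Distance=16065
Step 3: ceil(16065/1)=16065

16065


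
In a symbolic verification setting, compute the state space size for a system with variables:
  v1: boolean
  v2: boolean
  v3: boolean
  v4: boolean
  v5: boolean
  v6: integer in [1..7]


State space = product of domain sizes of all variables.
Domain sizes:
  v1 (boolean): 2
  v2 (boolean): 2
  v3 (boolean): 2
  v4 (boolean): 2
  v5 (boolean): 2
  v6 (integer in [1..7]): 7
Product = 2 * 2 * 2 * 2 * 2 * 7 = 224

224


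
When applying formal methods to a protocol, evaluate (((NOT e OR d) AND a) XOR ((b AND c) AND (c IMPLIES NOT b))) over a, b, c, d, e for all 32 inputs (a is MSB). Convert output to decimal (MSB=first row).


Formula: (((NOT e OR d) AND a) XOR ((b AND c) AND (c IMPLIES NOT b))) over a, b, c, d, e (32 rows)
Evaluate each row (bits = a,b,c,d,e, MSB first):
  row 0 [00000]: (((NOT 0 OR 0) AND 0) XOR ((0 AND 0) AND (0 IMPLIES NOT 0))) -> 0
  row 1 [00001]: (((NOT 1 OR 0) AND 0) XOR ((0 AND 0) AND (0 IMPLIES NOT 0))) -> 0
  row 2 [00010]: (((NOT 0 OR 1) AND 0) XOR ((0 AND 0) AND (0 IMPLIES NOT 0))) -> 0
  row 3 [00011]: (((NOT 1 OR 1) AND 0) XOR ((0 AND 0) AND (0 IMPLIES NOT 0))) -> 0
  row 4 [00100]: (((NOT 0 OR 0) AND 0) XOR ((0 AND 1) AND (1 IMPLIES NOT 0))) -> 0
  row 5 [00101]: (((NOT 1 OR 0) AND 0) XOR ((0 AND 1) AND (1 IMPLIES NOT 0))) -> 0
  row 6 [00110]: (((NOT 0 OR 1) AND 0) XOR ((0 AND 1) AND (1 IMPLIES NOT 0))) -> 0
  row 7 [00111]: (((NOT 1 OR 1) AND 0) XOR ((0 AND 1) AND (1 IMPLIES NOT 0))) -> 0
  row 8 [01000]: (((NOT 0 OR 0) AND 0) XOR ((1 AND 0) AND (0 IMPLIES NOT 1))) -> 0
  row 9 [01001]: (((NOT 1 OR 0) AND 0) XOR ((1 AND 0) AND (0 IMPLIES NOT 1))) -> 0
  row 10 [01010]: (((NOT 0 OR 1) AND 0) XOR ((1 AND 0) AND (0 IMPLIES NOT 1))) -> 0
  row 11 [01011]: (((NOT 1 OR 1) AND 0) XOR ((1 AND 0) AND (0 IMPLIES NOT 1))) -> 0
  row 12 [01100]: (((NOT 0 OR 0) AND 0) XOR ((1 AND 1) AND (1 IMPLIES NOT 1))) -> 0
  row 13 [01101]: (((NOT 1 OR 0) AND 0) XOR ((1 AND 1) AND (1 IMPLIES NOT 1))) -> 0
  row 14 [01110]: (((NOT 0 OR 1) AND 0) XOR ((1 AND 1) AND (1 IMPLIES NOT 1))) -> 0
  row 15 [01111]: (((NOT 1 OR 1) AND 0) XOR ((1 AND 1) AND (1 IMPLIES NOT 1))) -> 0
  row 16 [10000]: (((NOT 0 OR 0) AND 1) XOR ((0 AND 0) AND (0 IMPLIES NOT 0))) -> 1
  row 17 [10001]: (((NOT 1 OR 0) AND 1) XOR ((0 AND 0) AND (0 IMPLIES NOT 0))) -> 0
  row 18 [10010]: (((NOT 0 OR 1) AND 1) XOR ((0 AND 0) AND (0 IMPLIES NOT 0))) -> 1
  row 19 [10011]: (((NOT 1 OR 1) AND 1) XOR ((0 AND 0) AND (0 IMPLIES NOT 0))) -> 1
  row 20 [10100]: (((NOT 0 OR 0) AND 1) XOR ((0 AND 1) AND (1 IMPLIES NOT 0))) -> 1
  row 21 [10101]: (((NOT 1 OR 0) AND 1) XOR ((0 AND 1) AND (1 IMPLIES NOT 0))) -> 0
  row 22 [10110]: (((NOT 0 OR 1) AND 1) XOR ((0 AND 1) AND (1 IMPLIES NOT 0))) -> 1
  row 23 [10111]: (((NOT 1 OR 1) AND 1) XOR ((0 AND 1) AND (1 IMPLIES NOT 0))) -> 1
  row 24 [11000]: (((NOT 0 OR 0) AND 1) XOR ((1 AND 0) AND (0 IMPLIES NOT 1))) -> 1
  row 25 [11001]: (((NOT 1 OR 0) AND 1) XOR ((1 AND 0) AND (0 IMPLIES NOT 1))) -> 0
  row 26 [11010]: (((NOT 0 OR 1) AND 1) XOR ((1 AND 0) AND (0 IMPLIES NOT 1))) -> 1
  row 27 [11011]: (((NOT 1 OR 1) AND 1) XOR ((1 AND 0) AND (0 IMPLIES NOT 1))) -> 1
  row 28 [11100]: (((NOT 0 OR 0) AND 1) XOR ((1 AND 1) AND (1 IMPLIES NOT 1))) -> 1
  row 29 [11101]: (((NOT 1 OR 0) AND 1) XOR ((1 AND 1) AND (1 IMPLIES NOT 1))) -> 0
  row 30 [11110]: (((NOT 0 OR 1) AND 1) XOR ((1 AND 1) AND (1 IMPLIES NOT 1))) -> 1
  row 31 [11111]: (((NOT 1 OR 1) AND 1) XOR ((1 AND 1) AND (1 IMPLIES NOT 1))) -> 1
Full result column, 4 rows per line (a,b,c fixed per line; d,e runs 00..11 left to right):
  rows 0-3 [a,b,c=000]: 0000  = hex 0
  rows 4-7 [a,b,c=001]: 0000  = hex 0
  rows 8-11 [a,b,c=010]: 0000  = hex 0
  rows 12-15 [a,b,c=011]: 0000  = hex 0
  rows 16-19 [a,b,c=100]: 1011  = hex B
  rows 20-23 [a,b,c=101]: 1011  = hex B
  rows 24-27 [a,b,c=110]: 1011  = hex B
  rows 28-31 [a,b,c=111]: 1011  = hex B
Output column (row 0 .. row 31) = 00000000000000001011101110111011
Output column grouped in 4s = 0000 0000 0000 0000 1011 1011 1011 1011 = 0x0000BBBB
Convert to decimal digit by digit (value = value*16 + digit):
  0 -> 0
  0*16 + 0 = 0
  0*16 + 0 = 0
  0*16 + 0 = 0
  0*16 + 11 (B) = 11
  11*16 + 11 (B) = 187
  187*16 + 11 (B) = 3003
  3003*16 + 11 (B) = 48059
Decimal = 48059

48059


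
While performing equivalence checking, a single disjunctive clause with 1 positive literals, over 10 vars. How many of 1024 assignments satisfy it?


Step 1: Total=2^10=1024
Step 2: Unsat when all 1 false: 2^9=512
Step 3: Sat=1024-512=512

512


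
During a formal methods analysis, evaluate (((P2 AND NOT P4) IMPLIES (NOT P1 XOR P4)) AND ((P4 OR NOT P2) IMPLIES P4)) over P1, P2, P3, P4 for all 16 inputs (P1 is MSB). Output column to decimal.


Formula: (((P2 AND NOT P4) IMPLIES (NOT P1 XOR P4)) AND ((P4 OR NOT P2) IMPLIES P4)) over P1, P2, P3, P4 (16 rows)
Evaluate each row (bits = P1,P2,P3,P4, MSB first):
  row 0 [0000]: (((0 AND NOT 0) IMPLIES (NOT 0 XOR 0)) AND ((0 OR NOT 0) IMPLIES 0)) -> 0
  row 1 [0001]: (((0 AND NOT 1) IMPLIES (NOT 0 XOR 1)) AND ((1 OR NOT 0) IMPLIES 1)) -> 1
  row 2 [0010]: (((0 AND NOT 0) IMPLIES (NOT 0 XOR 0)) AND ((0 OR NOT 0) IMPLIES 0)) -> 0
  row 3 [0011]: (((0 AND NOT 1) IMPLIES (NOT 0 XOR 1)) AND ((1 OR NOT 0) IMPLIES 1)) -> 1
  row 4 [0100]: (((1 AND NOT 0) IMPLIES (NOT 0 XOR 0)) AND ((0 OR NOT 1) IMPLIES 0)) -> 1
  row 5 [0101]: (((1 AND NOT 1) IMPLIES (NOT 0 XOR 1)) AND ((1 OR NOT 1) IMPLIES 1)) -> 1
  row 6 [0110]: (((1 AND NOT 0) IMPLIES (NOT 0 XOR 0)) AND ((0 OR NOT 1) IMPLIES 0)) -> 1
  row 7 [0111]: (((1 AND NOT 1) IMPLIES (NOT 0 XOR 1)) AND ((1 OR NOT 1) IMPLIES 1)) -> 1
  row 8 [1000]: (((0 AND NOT 0) IMPLIES (NOT 1 XOR 0)) AND ((0 OR NOT 0) IMPLIES 0)) -> 0
  row 9 [1001]: (((0 AND NOT 1) IMPLIES (NOT 1 XOR 1)) AND ((1 OR NOT 0) IMPLIES 1)) -> 1
  row 10 [1010]: (((0 AND NOT 0) IMPLIES (NOT 1 XOR 0)) AND ((0 OR NOT 0) IMPLIES 0)) -> 0
  row 11 [1011]: (((0 AND NOT 1) IMPLIES (NOT 1 XOR 1)) AND ((1 OR NOT 0) IMPLIES 1)) -> 1
  row 12 [1100]: (((1 AND NOT 0) IMPLIES (NOT 1 XOR 0)) AND ((0 OR NOT 1) IMPLIES 0)) -> 0
  row 13 [1101]: (((1 AND NOT 1) IMPLIES (NOT 1 XOR 1)) AND ((1 OR NOT 1) IMPLIES 1)) -> 1
  row 14 [1110]: (((1 AND NOT 0) IMPLIES (NOT 1 XOR 0)) AND ((0 OR NOT 1) IMPLIES 0)) -> 0
  row 15 [1111]: (((1 AND NOT 1) IMPLIES (NOT 1 XOR 1)) AND ((1 OR NOT 1) IMPLIES 1)) -> 1
Full result column, 4 rows per line (P1,P2 fixed per line; P3,P4 runs 00..11 left to right):
  rows 0-3 [P1,P2=00]: 0101  = hex 5
  rows 4-7 [P1,P2=01]: 1111  = hex F
  rows 8-11 [P1,P2=10]: 0101  = hex 5
  rows 12-15 [P1,P2=11]: 0101  = hex 5
Output column (row 0 .. row 15) = 0101111101010101
Output column grouped in 4s = 0101 1111 0101 0101 = 0x5F55
Convert to decimal digit by digit (value = value*16 + digit):
  5 -> 5
  5*16 + 15 (F) = 95
  95*16 + 5 = 1525
  1525*16 + 5 = 24405
Decimal = 24405

24405
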